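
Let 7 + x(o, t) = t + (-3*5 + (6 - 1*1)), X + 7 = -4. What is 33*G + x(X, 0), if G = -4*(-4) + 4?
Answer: 643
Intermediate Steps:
X = -11 (X = -7 - 4 = -11)
G = 20 (G = 16 + 4 = 20)
x(o, t) = -17 + t (x(o, t) = -7 + (t + (-3*5 + (6 - 1*1))) = -7 + (t + (-15 + (6 - 1))) = -7 + (t + (-15 + 5)) = -7 + (t - 10) = -7 + (-10 + t) = -17 + t)
33*G + x(X, 0) = 33*20 + (-17 + 0) = 660 - 17 = 643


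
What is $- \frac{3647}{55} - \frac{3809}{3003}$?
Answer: $- \frac{78052}{1155} \approx -67.578$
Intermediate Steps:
$- \frac{3647}{55} - \frac{3809}{3003} = \left(-3647\right) \frac{1}{55} - \frac{293}{231} = - \frac{3647}{55} - \frac{293}{231} = - \frac{78052}{1155}$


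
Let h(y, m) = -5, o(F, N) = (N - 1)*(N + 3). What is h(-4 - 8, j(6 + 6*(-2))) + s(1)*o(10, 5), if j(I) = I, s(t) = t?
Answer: 27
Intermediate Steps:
o(F, N) = (-1 + N)*(3 + N)
h(-4 - 8, j(6 + 6*(-2))) + s(1)*o(10, 5) = -5 + 1*(-3 + 5² + 2*5) = -5 + 1*(-3 + 25 + 10) = -5 + 1*32 = -5 + 32 = 27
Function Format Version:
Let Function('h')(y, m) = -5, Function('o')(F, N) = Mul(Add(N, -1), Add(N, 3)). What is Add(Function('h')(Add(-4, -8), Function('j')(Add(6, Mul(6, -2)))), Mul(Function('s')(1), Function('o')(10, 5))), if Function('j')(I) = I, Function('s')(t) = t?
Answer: 27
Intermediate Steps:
Function('o')(F, N) = Mul(Add(-1, N), Add(3, N))
Add(Function('h')(Add(-4, -8), Function('j')(Add(6, Mul(6, -2)))), Mul(Function('s')(1), Function('o')(10, 5))) = Add(-5, Mul(1, Add(-3, Pow(5, 2), Mul(2, 5)))) = Add(-5, Mul(1, Add(-3, 25, 10))) = Add(-5, Mul(1, 32)) = Add(-5, 32) = 27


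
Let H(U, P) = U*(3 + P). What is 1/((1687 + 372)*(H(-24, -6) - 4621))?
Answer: -1/9366391 ≈ -1.0676e-7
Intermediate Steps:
1/((1687 + 372)*(H(-24, -6) - 4621)) = 1/((1687 + 372)*(-24*(3 - 6) - 4621)) = 1/(2059*(-24*(-3) - 4621)) = 1/(2059*(72 - 4621)) = 1/(2059*(-4549)) = 1/(-9366391) = -1/9366391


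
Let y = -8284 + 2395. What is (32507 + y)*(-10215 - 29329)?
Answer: -1052582192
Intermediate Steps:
y = -5889
(32507 + y)*(-10215 - 29329) = (32507 - 5889)*(-10215 - 29329) = 26618*(-39544) = -1052582192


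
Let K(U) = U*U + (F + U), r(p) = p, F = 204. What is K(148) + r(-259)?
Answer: 21997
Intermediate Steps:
K(U) = 204 + U + U² (K(U) = U*U + (204 + U) = U² + (204 + U) = 204 + U + U²)
K(148) + r(-259) = (204 + 148 + 148²) - 259 = (204 + 148 + 21904) - 259 = 22256 - 259 = 21997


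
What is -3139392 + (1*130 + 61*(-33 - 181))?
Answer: -3152316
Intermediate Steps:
-3139392 + (1*130 + 61*(-33 - 181)) = -3139392 + (130 + 61*(-214)) = -3139392 + (130 - 13054) = -3139392 - 12924 = -3152316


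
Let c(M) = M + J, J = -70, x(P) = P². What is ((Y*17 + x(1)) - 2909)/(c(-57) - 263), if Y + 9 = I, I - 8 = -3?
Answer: 496/65 ≈ 7.6308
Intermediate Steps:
I = 5 (I = 8 - 3 = 5)
Y = -4 (Y = -9 + 5 = -4)
c(M) = -70 + M (c(M) = M - 70 = -70 + M)
((Y*17 + x(1)) - 2909)/(c(-57) - 263) = ((-4*17 + 1²) - 2909)/((-70 - 57) - 263) = ((-68 + 1) - 2909)/(-127 - 263) = (-67 - 2909)/(-390) = -2976*(-1/390) = 496/65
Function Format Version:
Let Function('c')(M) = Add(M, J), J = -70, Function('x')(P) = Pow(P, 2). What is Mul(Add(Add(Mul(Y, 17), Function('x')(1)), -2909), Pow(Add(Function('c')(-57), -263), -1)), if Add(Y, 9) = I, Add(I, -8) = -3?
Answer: Rational(496, 65) ≈ 7.6308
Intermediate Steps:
I = 5 (I = Add(8, -3) = 5)
Y = -4 (Y = Add(-9, 5) = -4)
Function('c')(M) = Add(-70, M) (Function('c')(M) = Add(M, -70) = Add(-70, M))
Mul(Add(Add(Mul(Y, 17), Function('x')(1)), -2909), Pow(Add(Function('c')(-57), -263), -1)) = Mul(Add(Add(Mul(-4, 17), Pow(1, 2)), -2909), Pow(Add(Add(-70, -57), -263), -1)) = Mul(Add(Add(-68, 1), -2909), Pow(Add(-127, -263), -1)) = Mul(Add(-67, -2909), Pow(-390, -1)) = Mul(-2976, Rational(-1, 390)) = Rational(496, 65)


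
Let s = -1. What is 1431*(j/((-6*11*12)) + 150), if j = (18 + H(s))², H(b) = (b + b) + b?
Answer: 18853425/88 ≈ 2.1424e+5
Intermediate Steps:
H(b) = 3*b (H(b) = 2*b + b = 3*b)
j = 225 (j = (18 + 3*(-1))² = (18 - 3)² = 15² = 225)
1431*(j/((-6*11*12)) + 150) = 1431*(225/((-6*11*12)) + 150) = 1431*(225/((-66*12)) + 150) = 1431*(225/(-792) + 150) = 1431*(225*(-1/792) + 150) = 1431*(-25/88 + 150) = 1431*(13175/88) = 18853425/88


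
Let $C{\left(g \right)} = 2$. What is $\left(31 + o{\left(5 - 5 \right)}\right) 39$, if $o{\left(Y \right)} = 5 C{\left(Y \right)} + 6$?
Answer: $1833$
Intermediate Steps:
$o{\left(Y \right)} = 16$ ($o{\left(Y \right)} = 5 \cdot 2 + 6 = 10 + 6 = 16$)
$\left(31 + o{\left(5 - 5 \right)}\right) 39 = \left(31 + 16\right) 39 = 47 \cdot 39 = 1833$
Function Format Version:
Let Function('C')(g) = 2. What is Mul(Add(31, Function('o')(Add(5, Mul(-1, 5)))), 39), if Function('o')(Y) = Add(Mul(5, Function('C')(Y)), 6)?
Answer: 1833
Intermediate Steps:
Function('o')(Y) = 16 (Function('o')(Y) = Add(Mul(5, 2), 6) = Add(10, 6) = 16)
Mul(Add(31, Function('o')(Add(5, Mul(-1, 5)))), 39) = Mul(Add(31, 16), 39) = Mul(47, 39) = 1833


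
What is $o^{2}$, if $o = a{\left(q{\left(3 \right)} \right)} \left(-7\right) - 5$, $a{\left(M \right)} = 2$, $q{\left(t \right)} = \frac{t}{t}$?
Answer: $361$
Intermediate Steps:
$q{\left(t \right)} = 1$
$o = -19$ ($o = 2 \left(-7\right) - 5 = -14 - 5 = -19$)
$o^{2} = \left(-19\right)^{2} = 361$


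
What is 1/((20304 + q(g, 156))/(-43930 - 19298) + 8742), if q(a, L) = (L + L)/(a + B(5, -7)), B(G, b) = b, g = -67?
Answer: 194953/1704216535 ≈ 0.00011439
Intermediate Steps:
q(a, L) = 2*L/(-7 + a) (q(a, L) = (L + L)/(a - 7) = (2*L)/(-7 + a) = 2*L/(-7 + a))
1/((20304 + q(g, 156))/(-43930 - 19298) + 8742) = 1/((20304 + 2*156/(-7 - 67))/(-43930 - 19298) + 8742) = 1/((20304 + 2*156/(-74))/(-63228) + 8742) = 1/((20304 + 2*156*(-1/74))*(-1/63228) + 8742) = 1/((20304 - 156/37)*(-1/63228) + 8742) = 1/((751092/37)*(-1/63228) + 8742) = 1/(-62591/194953 + 8742) = 1/(1704216535/194953) = 194953/1704216535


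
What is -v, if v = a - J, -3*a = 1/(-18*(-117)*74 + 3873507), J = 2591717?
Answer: 31328812457002/12088053 ≈ 2.5917e+6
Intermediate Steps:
a = -1/12088053 (a = -1/(3*(-18*(-117)*74 + 3873507)) = -1/(3*(2106*74 + 3873507)) = -1/(3*(155844 + 3873507)) = -⅓/4029351 = -⅓*1/4029351 = -1/12088053 ≈ -8.2726e-8)
v = -31328812457002/12088053 (v = -1/12088053 - 1*2591717 = -1/12088053 - 2591717 = -31328812457002/12088053 ≈ -2.5917e+6)
-v = -1*(-31328812457002/12088053) = 31328812457002/12088053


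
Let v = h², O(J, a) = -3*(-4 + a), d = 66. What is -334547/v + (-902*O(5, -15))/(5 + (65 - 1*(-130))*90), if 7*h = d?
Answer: -287999616049/76469580 ≈ -3766.2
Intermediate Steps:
O(J, a) = 12 - 3*a
h = 66/7 (h = (⅐)*66 = 66/7 ≈ 9.4286)
v = 4356/49 (v = (66/7)² = 4356/49 ≈ 88.898)
-334547/v + (-902*O(5, -15))/(5 + (65 - 1*(-130))*90) = -334547/4356/49 + (-902*(12 - 3*(-15)))/(5 + (65 - 1*(-130))*90) = -334547*49/4356 + (-902*(12 + 45))/(5 + (65 + 130)*90) = -16392803/4356 + (-902*57)/(5 + 195*90) = -16392803/4356 - 51414/(5 + 17550) = -16392803/4356 - 51414/17555 = -287999616049/76469580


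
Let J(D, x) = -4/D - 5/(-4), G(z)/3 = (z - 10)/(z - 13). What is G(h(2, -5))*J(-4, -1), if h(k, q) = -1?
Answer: 297/56 ≈ 5.3036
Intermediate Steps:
G(z) = 3*(-10 + z)/(-13 + z) (G(z) = 3*((z - 10)/(z - 13)) = 3*((-10 + z)/(-13 + z)) = 3*(-10 + z)/(-13 + z))
J(D, x) = 5/4 - 4/D (J(D, x) = -4/D - 5*(-1/4) = -4/D + 5/4 = 5/4 - 4/D)
G(h(2, -5))*J(-4, -1) = (3*(-10 - 1)/(-13 - 1))*(5/4 - 4/(-4)) = (3*(-11)/(-14))*(5/4 - 4*(-1/4)) = (3*(-1/14)*(-11))*(5/4 + 1) = (33/14)*(9/4) = 297/56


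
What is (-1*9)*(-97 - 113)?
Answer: 1890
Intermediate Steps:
(-1*9)*(-97 - 113) = -9*(-210) = 1890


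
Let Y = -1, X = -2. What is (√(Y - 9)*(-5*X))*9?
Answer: 90*I*√10 ≈ 284.6*I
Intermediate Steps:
(√(Y - 9)*(-5*X))*9 = (√(-1 - 9)*(-5*(-2)))*9 = (√(-10)*10)*9 = ((I*√10)*10)*9 = (10*I*√10)*9 = 90*I*√10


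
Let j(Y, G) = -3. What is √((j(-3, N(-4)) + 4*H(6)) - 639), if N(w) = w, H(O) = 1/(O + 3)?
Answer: I*√5774/3 ≈ 25.329*I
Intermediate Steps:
H(O) = 1/(3 + O)
√((j(-3, N(-4)) + 4*H(6)) - 639) = √((-3 + 4/(3 + 6)) - 639) = √((-3 + 4/9) - 639) = √(-23/9 - 639) = √(-5774/9) = I*√5774/3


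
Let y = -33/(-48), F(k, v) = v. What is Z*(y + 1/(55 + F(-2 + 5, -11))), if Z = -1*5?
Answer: -625/176 ≈ -3.5511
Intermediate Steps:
y = 11/16 (y = -33*(-1/48) = 11/16 ≈ 0.68750)
Z = -5
Z*(y + 1/(55 + F(-2 + 5, -11))) = -5*(11/16 + 1/(55 - 11)) = -5*(11/16 + 1/44) = -5*125/176 = -625/176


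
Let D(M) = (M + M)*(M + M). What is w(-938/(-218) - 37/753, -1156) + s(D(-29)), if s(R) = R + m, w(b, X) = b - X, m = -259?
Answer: 350079221/82077 ≈ 4265.3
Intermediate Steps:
D(M) = 4*M**2 (D(M) = (2*M)*(2*M) = 4*M**2)
s(R) = -259 + R (s(R) = R - 259 = -259 + R)
w(-938/(-218) - 37/753, -1156) + s(D(-29)) = ((-938/(-218) - 37/753) - 1*(-1156)) + (-259 + 4*(-29)**2) = ((-938*(-1/218) - 37*1/753) + 1156) + (-259 + 4*841) = ((469/109 - 37/753) + 1156) + (-259 + 3364) = (349124/82077 + 1156) + 3105 = 95230136/82077 + 3105 = 350079221/82077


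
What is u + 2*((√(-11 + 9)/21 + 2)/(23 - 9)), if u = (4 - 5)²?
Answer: 9/7 + I*√2/147 ≈ 1.2857 + 0.0096205*I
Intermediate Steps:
u = 1 (u = (-1)² = 1)
u + 2*((√(-11 + 9)/21 + 2)/(23 - 9)) = 1 + 2*((√(-11 + 9)/21 + 2)/(23 - 9)) = 1 + 2*((√(-2)*(1/21) + 2)/14) = 1 + 2*(((I*√2)*(1/21) + 2)*(1/14)) = 1 + 2*((I*√2/21 + 2)*(1/14)) = 1 + 2*((2 + I*√2/21)*(1/14)) = 1 + 2*(⅐ + I*√2/294) = 1 + (2/7 + I*√2/147) = 9/7 + I*√2/147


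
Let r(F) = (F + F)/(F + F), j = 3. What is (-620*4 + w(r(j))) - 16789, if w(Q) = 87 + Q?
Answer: -19181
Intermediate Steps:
r(F) = 1 (r(F) = (2*F)/((2*F)) = (2*F)*(1/(2*F)) = 1)
(-620*4 + w(r(j))) - 16789 = (-620*4 + (87 + 1)) - 16789 = (-2480 + 88) - 16789 = -2392 - 16789 = -19181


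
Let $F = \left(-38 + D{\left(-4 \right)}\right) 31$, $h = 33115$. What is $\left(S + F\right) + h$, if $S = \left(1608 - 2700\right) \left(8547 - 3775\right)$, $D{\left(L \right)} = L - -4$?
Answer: $-5179087$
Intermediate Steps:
$D{\left(L \right)} = 4 + L$ ($D{\left(L \right)} = L + 4 = 4 + L$)
$F = -1178$ ($F = \left(-38 + \left(4 - 4\right)\right) 31 = \left(-38 + 0\right) 31 = \left(-38\right) 31 = -1178$)
$S = -5211024$ ($S = \left(1608 + \left(-6273 + 3573\right)\right) 4772 = \left(1608 - 2700\right) 4772 = \left(-1092\right) 4772 = -5211024$)
$\left(S + F\right) + h = \left(-5211024 - 1178\right) + 33115 = -5212202 + 33115 = -5179087$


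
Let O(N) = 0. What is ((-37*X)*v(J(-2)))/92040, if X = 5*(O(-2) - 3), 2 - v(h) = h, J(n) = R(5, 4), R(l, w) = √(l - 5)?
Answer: 37/3068 ≈ 0.012060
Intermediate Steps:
R(l, w) = √(-5 + l)
J(n) = 0 (J(n) = √(-5 + 5) = √0 = 0)
v(h) = 2 - h
X = -15 (X = 5*(0 - 3) = 5*(-3) = -15)
((-37*X)*v(J(-2)))/92040 = ((-37*(-15))*(2 - 1*0))/92040 = (555*(2 + 0))*(1/92040) = (555*2)*(1/92040) = 1110*(1/92040) = 37/3068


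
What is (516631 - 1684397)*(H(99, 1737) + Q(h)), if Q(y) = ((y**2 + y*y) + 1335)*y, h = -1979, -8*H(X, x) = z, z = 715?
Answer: 72419781702317697/4 ≈ 1.8105e+16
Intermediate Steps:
H(X, x) = -715/8 (H(X, x) = -1/8*715 = -715/8)
Q(y) = y*(1335 + 2*y**2) (Q(y) = ((y**2 + y**2) + 1335)*y = (2*y**2 + 1335)*y = (1335 + 2*y**2)*y = y*(1335 + 2*y**2))
(516631 - 1684397)*(H(99, 1737) + Q(h)) = (516631 - 1684397)*(-715/8 - 1979*(1335 + 2*(-1979)**2)) = -1167766*(-715/8 - 1979*(1335 + 2*3916441)) = -1167766*(-715/8 - 1979*(1335 + 7832882)) = -1167766*(-715/8 - 1979*7834217) = -1167766*(-715/8 - 15503915443) = -1167766*(-124031324259/8) = 72419781702317697/4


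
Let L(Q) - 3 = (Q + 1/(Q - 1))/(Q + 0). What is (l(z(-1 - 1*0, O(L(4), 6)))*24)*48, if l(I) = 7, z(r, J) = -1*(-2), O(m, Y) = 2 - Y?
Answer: 8064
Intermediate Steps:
L(Q) = 3 + (Q + 1/(-1 + Q))/Q (L(Q) = 3 + (Q + 1/(Q - 1))/(Q + 0) = 3 + (Q + 1/(-1 + Q))/Q)
z(r, J) = 2
(l(z(-1 - 1*0, O(L(4), 6)))*24)*48 = (7*24)*48 = 168*48 = 8064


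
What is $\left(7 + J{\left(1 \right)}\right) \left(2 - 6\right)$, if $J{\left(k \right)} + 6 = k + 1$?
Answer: $-12$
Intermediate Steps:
$J{\left(k \right)} = -5 + k$ ($J{\left(k \right)} = -6 + \left(k + 1\right) = -6 + \left(1 + k\right) = -5 + k$)
$\left(7 + J{\left(1 \right)}\right) \left(2 - 6\right) = \left(7 + \left(-5 + 1\right)\right) \left(2 - 6\right) = \left(7 - 4\right) \left(2 - 6\right) = 3 \left(-4\right) = -12$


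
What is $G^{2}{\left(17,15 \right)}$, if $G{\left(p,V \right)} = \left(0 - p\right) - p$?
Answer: $1156$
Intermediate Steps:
$G{\left(p,V \right)} = - 2 p$ ($G{\left(p,V \right)} = - p - p = - 2 p$)
$G^{2}{\left(17,15 \right)} = \left(\left(-2\right) 17\right)^{2} = \left(-34\right)^{2} = 1156$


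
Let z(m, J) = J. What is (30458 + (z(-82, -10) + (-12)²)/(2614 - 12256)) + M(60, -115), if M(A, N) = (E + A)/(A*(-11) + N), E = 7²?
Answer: 113798886536/3736275 ≈ 30458.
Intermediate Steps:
E = 49
M(A, N) = (49 + A)/(N - 11*A) (M(A, N) = (49 + A)/(A*(-11) + N) = (49 + A)/(-11*A + N) = (49 + A)/(N - 11*A))
(30458 + (z(-82, -10) + (-12)²)/(2614 - 12256)) + M(60, -115) = (30458 + (-10 + (-12)²)/(2614 - 12256)) + (-49 - 1*60)/(-1*(-115) + 11*60) = (30458 + (-10 + 144)/(-9642)) + (-49 - 60)/(115 + 660) = (30458 + 134*(-1/9642)) - 109/775 = (30458 - 67/4821) + (1/775)*(-109) = 146837951/4821 - 109/775 = 113798886536/3736275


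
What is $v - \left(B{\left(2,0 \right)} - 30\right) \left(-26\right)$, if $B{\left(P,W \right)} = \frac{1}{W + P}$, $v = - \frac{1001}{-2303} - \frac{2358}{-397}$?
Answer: $- \frac{99347618}{130613} \approx -760.63$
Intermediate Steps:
$v = \frac{832553}{130613}$ ($v = \left(-1001\right) \left(- \frac{1}{2303}\right) - - \frac{2358}{397} = \frac{143}{329} + \frac{2358}{397} = \frac{832553}{130613} \approx 6.3742$)
$B{\left(P,W \right)} = \frac{1}{P + W}$
$v - \left(B{\left(2,0 \right)} - 30\right) \left(-26\right) = \frac{832553}{130613} - \left(\frac{1}{2 + 0} - 30\right) \left(-26\right) = \frac{832553}{130613} - \left(\frac{1}{2} - 30\right) \left(-26\right) = \frac{832553}{130613} - \left(- \frac{59}{2}\right) \left(-26\right) = \frac{832553}{130613} - 767 = - \frac{99347618}{130613}$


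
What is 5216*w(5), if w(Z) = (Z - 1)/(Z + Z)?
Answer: 10432/5 ≈ 2086.4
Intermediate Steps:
w(Z) = (-1 + Z)/(2*Z) (w(Z) = (-1 + Z)/((2*Z)) = (-1 + Z)*(1/(2*Z)) = (-1 + Z)/(2*Z))
5216*w(5) = 5216*((½)*(-1 + 5)/5) = 5216*((½)*(⅕)*4) = 5216*(⅖) = 10432/5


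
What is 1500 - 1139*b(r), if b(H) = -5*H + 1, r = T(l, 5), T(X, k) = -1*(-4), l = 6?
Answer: 23141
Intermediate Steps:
T(X, k) = 4
r = 4
b(H) = 1 - 5*H
1500 - 1139*b(r) = 1500 - 1139*(1 - 5*4) = 1500 - 1139*(1 - 20) = 1500 - 1139*(-19) = 1500 + 21641 = 23141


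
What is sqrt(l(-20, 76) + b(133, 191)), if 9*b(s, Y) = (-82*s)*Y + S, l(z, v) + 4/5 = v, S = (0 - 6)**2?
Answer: I*sqrt(52058330)/15 ≈ 481.01*I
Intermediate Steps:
S = 36 (S = (-6)**2 = 36)
l(z, v) = -4/5 + v
b(s, Y) = 4 - 82*Y*s/9 (b(s, Y) = ((-82*s)*Y + 36)/9 = (-82*Y*s + 36)/9 = (36 - 82*Y*s)/9 = 4 - 82*Y*s/9)
sqrt(l(-20, 76) + b(133, 191)) = sqrt((-4/5 + 76) + (4 - 82/9*191*133)) = sqrt(376/5 + (4 - 2083046/9)) = sqrt(376/5 - 2083010/9) = sqrt(-10411666/45) = I*sqrt(52058330)/15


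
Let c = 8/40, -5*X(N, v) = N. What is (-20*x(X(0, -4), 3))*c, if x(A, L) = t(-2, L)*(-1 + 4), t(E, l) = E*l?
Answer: 72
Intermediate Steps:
X(N, v) = -N/5
x(A, L) = -6*L (x(A, L) = (-2*L)*(-1 + 4) = -2*L*3 = -6*L)
c = ⅕ (c = 8*(1/40) = ⅕ ≈ 0.20000)
(-20*x(X(0, -4), 3))*c = -(-120)*3*(⅕) = -20*(-18)*(⅕) = 360*(⅕) = 72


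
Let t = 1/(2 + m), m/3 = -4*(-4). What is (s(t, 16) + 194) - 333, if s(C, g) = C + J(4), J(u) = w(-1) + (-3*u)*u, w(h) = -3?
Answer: -9499/50 ≈ -189.98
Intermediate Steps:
m = 48 (m = 3*(-4*(-4)) = 3*16 = 48)
t = 1/50 (t = 1/(2 + 48) = 1/50 ≈ 0.020000)
J(u) = -3 - 3*u² (J(u) = -3 + (-3*u)*u = -3 - 3*u²)
s(C, g) = -51 + C (s(C, g) = C + (-3 - 3*4²) = C + (-3 - 3*16) = C + (-3 - 48) = C - 51 = -51 + C)
(s(t, 16) + 194) - 333 = ((-51 + 1/50) + 194) - 333 = (-2549/50 + 194) - 333 = 7151/50 - 333 = -9499/50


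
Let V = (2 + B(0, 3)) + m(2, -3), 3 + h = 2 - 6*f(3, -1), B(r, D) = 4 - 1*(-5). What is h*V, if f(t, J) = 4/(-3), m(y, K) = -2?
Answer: 63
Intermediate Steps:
B(r, D) = 9 (B(r, D) = 4 + 5 = 9)
f(t, J) = -4/3 (f(t, J) = 4*(-⅓) = -4/3)
h = 7 (h = -3 + (2 - 6*(-4/3)) = -3 + (2 + 8) = -3 + 10 = 7)
V = 9 (V = (2 + 9) - 2 = 11 - 2 = 9)
h*V = 7*9 = 63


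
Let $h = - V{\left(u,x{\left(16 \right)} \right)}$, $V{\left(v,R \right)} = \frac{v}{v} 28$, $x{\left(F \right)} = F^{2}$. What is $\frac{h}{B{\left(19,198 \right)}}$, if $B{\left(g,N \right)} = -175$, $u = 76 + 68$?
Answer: $\frac{4}{25} \approx 0.16$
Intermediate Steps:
$u = 144$
$V{\left(v,R \right)} = 28$ ($V{\left(v,R \right)} = 1 \cdot 28 = 28$)
$h = -28$ ($h = \left(-1\right) 28 = -28$)
$\frac{h}{B{\left(19,198 \right)}} = - \frac{28}{-175} = \left(-28\right) \left(- \frac{1}{175}\right) = \frac{4}{25}$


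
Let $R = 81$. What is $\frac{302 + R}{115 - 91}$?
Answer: $\frac{383}{24} \approx 15.958$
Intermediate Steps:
$\frac{302 + R}{115 - 91} = \frac{302 + 81}{115 - 91} = \frac{383}{24}$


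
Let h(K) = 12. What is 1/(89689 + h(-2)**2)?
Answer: 1/89833 ≈ 1.1132e-5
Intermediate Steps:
1/(89689 + h(-2)**2) = 1/(89689 + 12**2) = 1/(89689 + 144) = 1/89833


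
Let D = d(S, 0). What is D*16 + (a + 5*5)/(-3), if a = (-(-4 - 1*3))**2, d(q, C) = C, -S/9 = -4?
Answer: -74/3 ≈ -24.667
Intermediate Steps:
S = 36 (S = -9*(-4) = 36)
a = 49 (a = (-(-4 - 3))**2 = (-1*(-7))**2 = 7**2 = 49)
D = 0
D*16 + (a + 5*5)/(-3) = 0*16 + (49 + 5*5)/(-3) = 0 + (49 + 25)*(-1/3) = 0 + 74*(-1/3) = 0 - 74/3 = -74/3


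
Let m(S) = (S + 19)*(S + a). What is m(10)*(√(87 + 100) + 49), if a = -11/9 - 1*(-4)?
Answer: 163415/9 + 3335*√187/9 ≈ 23225.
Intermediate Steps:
a = 25/9 (a = -11*⅑ + 4 = -11/9 + 4 = 25/9 ≈ 2.7778)
m(S) = (19 + S)*(25/9 + S) (m(S) = (S + 19)*(S + 25/9) = (19 + S)*(25/9 + S))
m(10)*(√(87 + 100) + 49) = (475/9 + 10² + (196/9)*10)*(√(87 + 100) + 49) = (475/9 + 100 + 1960/9)*(√187 + 49) = 3335*(49 + √187)/9 = 163415/9 + 3335*√187/9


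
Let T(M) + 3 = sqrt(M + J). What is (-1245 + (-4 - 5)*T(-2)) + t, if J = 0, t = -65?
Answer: -1283 - 9*I*sqrt(2) ≈ -1283.0 - 12.728*I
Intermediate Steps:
T(M) = -3 + sqrt(M) (T(M) = -3 + sqrt(M + 0) = -3 + sqrt(M))
(-1245 + (-4 - 5)*T(-2)) + t = (-1245 + (-4 - 5)*(-3 + sqrt(-2))) - 65 = (-1245 - 9*(-3 + I*sqrt(2))) - 65 = (-1245 + (27 - 9*I*sqrt(2))) - 65 = (-1218 - 9*I*sqrt(2)) - 65 = -1283 - 9*I*sqrt(2)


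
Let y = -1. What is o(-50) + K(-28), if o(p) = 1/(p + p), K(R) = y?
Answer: -101/100 ≈ -1.0100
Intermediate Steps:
K(R) = -1
o(p) = 1/(2*p)
o(-50) + K(-28) = (½)/(-50) - 1 = (½)*(-1/50) - 1 = -1/100 - 1 = -101/100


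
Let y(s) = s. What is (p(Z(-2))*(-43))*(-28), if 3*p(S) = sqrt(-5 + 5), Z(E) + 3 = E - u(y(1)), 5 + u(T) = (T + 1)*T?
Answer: 0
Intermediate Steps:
u(T) = -5 + T*(1 + T) (u(T) = -5 + (T + 1)*T = -5 + (1 + T)*T = -5 + T*(1 + T))
Z(E) = E (Z(E) = -3 + (E - (-5 + 1 + 1**2)) = -3 + (E - (-5 + 1 + 1)) = -3 + (E - 1*(-3)) = -3 + (E + 3) = -3 + (3 + E) = E)
p(S) = 0 (p(S) = sqrt(-5 + 5)/3 = sqrt(0)/3 = (1/3)*0 = 0)
(p(Z(-2))*(-43))*(-28) = (0*(-43))*(-28) = 0*(-28) = 0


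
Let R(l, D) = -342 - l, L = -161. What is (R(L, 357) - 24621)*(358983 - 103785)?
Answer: -6329420796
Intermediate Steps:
(R(L, 357) - 24621)*(358983 - 103785) = ((-342 - 1*(-161)) - 24621)*(358983 - 103785) = ((-342 + 161) - 24621)*255198 = (-181 - 24621)*255198 = -24802*255198 = -6329420796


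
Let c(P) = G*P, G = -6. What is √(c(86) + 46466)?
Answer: 5*√1838 ≈ 214.36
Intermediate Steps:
c(P) = -6*P
√(c(86) + 46466) = √(-6*86 + 46466) = √(-516 + 46466) = √45950 = 5*√1838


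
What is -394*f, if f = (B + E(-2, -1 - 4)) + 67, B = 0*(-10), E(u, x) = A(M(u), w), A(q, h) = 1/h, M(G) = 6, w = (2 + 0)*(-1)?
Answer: -26201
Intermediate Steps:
w = -2 (w = 2*(-1) = -2)
E(u, x) = -1/2 (E(u, x) = 1/(-2) = -1/2)
B = 0
f = 133/2 (f = (0 - 1/2) + 67 = -1/2 + 67 = 133/2 ≈ 66.500)
-394*f = -394*133/2 = -26201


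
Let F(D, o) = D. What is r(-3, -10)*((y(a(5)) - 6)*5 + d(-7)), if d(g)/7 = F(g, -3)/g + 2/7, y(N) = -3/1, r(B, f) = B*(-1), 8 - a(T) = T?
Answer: -108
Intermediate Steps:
a(T) = 8 - T
r(B, f) = -B
y(N) = -3 (y(N) = -3*1 = -3)
d(g) = 9 (d(g) = 7*(g/g + 2/7) = 7*(1 + 2*(⅐)) = 7*(1 + 2/7) = 7*(9/7) = 9)
r(-3, -10)*((y(a(5)) - 6)*5 + d(-7)) = (-1*(-3))*((-3 - 6)*5 + 9) = 3*(-9*5 + 9) = 3*(-45 + 9) = 3*(-36) = -108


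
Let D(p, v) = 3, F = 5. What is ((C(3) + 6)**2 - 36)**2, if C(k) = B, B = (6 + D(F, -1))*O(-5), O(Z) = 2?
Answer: 291600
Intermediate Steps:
B = 18 (B = (6 + 3)*2 = 9*2 = 18)
C(k) = 18
((C(3) + 6)**2 - 36)**2 = ((18 + 6)**2 - 36)**2 = (24**2 - 36)**2 = (576 - 36)**2 = 540**2 = 291600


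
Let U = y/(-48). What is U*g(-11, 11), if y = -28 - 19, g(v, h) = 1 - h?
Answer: -235/24 ≈ -9.7917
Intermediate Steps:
y = -47
U = 47/48 (U = -47/(-48) = -47*(-1/48) = 47/48 ≈ 0.97917)
U*g(-11, 11) = 47*(1 - 1*11)/48 = 47*(1 - 11)/48 = (47/48)*(-10) = -235/24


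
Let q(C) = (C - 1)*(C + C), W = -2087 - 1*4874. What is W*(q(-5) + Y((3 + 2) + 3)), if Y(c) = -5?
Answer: -382855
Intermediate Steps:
W = -6961 (W = -2087 - 4874 = -6961)
q(C) = 2*C*(-1 + C) (q(C) = (-1 + C)*(2*C) = 2*C*(-1 + C))
W*(q(-5) + Y((3 + 2) + 3)) = -6961*(2*(-5)*(-1 - 5) - 5) = -6961*(2*(-5)*(-6) - 5) = -6961*(60 - 5) = -6961*55 = -382855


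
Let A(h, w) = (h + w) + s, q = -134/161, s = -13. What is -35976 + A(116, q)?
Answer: -5775687/161 ≈ -35874.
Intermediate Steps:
q = -134/161 (q = -134*1/161 = -134/161 ≈ -0.83230)
A(h, w) = -13 + h + w (A(h, w) = (h + w) - 13 = -13 + h + w)
-35976 + A(116, q) = -35976 + (-13 + 116 - 134/161) = -35976 + 16449/161 = -5775687/161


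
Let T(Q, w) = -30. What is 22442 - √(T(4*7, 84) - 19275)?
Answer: 22442 - 3*I*√2145 ≈ 22442.0 - 138.94*I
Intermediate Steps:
22442 - √(T(4*7, 84) - 19275) = 22442 - √(-30 - 19275) = 22442 - √(-19305) = 22442 - 3*I*√2145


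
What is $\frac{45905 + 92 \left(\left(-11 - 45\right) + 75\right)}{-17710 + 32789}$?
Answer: $\frac{47653}{15079} \approx 3.1602$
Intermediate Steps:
$\frac{45905 + 92 \left(\left(-11 - 45\right) + 75\right)}{-17710 + 32789} = \frac{45905 + 92 \left(\left(-11 - 45\right) + 75\right)}{15079} = \left(45905 + 92 \left(-56 + 75\right)\right) \frac{1}{15079} = \left(45905 + 92 \cdot 19\right) \frac{1}{15079} = \left(45905 + 1748\right) \frac{1}{15079} = 47653 \cdot \frac{1}{15079} = \frac{47653}{15079}$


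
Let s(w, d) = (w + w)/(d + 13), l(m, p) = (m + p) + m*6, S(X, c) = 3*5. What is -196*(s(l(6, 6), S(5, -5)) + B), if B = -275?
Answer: 53228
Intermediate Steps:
S(X, c) = 15
l(m, p) = p + 7*m (l(m, p) = (m + p) + 6*m = p + 7*m)
s(w, d) = 2*w/(13 + d) (s(w, d) = (2*w)/(13 + d) = 2*w/(13 + d))
-196*(s(l(6, 6), S(5, -5)) + B) = -196*(2*(6 + 7*6)/(13 + 15) - 275) = -196*(2*(6 + 42)/28 - 275) = -196*(2*48*(1/28) - 275) = -196*(24/7 - 275) = -196*(-1901/7) = 53228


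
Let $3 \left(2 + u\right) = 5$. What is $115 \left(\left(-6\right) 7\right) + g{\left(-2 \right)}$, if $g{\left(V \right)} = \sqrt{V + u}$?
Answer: $-4830 + \frac{i \sqrt{21}}{3} \approx -4830.0 + 1.5275 i$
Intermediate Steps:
$u = - \frac{1}{3}$ ($u = -2 + \frac{1}{3} \cdot 5 = -2 + \frac{5}{3} = - \frac{1}{3} \approx -0.33333$)
$g{\left(V \right)} = \sqrt{- \frac{1}{3} + V}$ ($g{\left(V \right)} = \sqrt{V - \frac{1}{3}} = \sqrt{- \frac{1}{3} + V}$)
$115 \left(\left(-6\right) 7\right) + g{\left(-2 \right)} = 115 \left(\left(-6\right) 7\right) + \frac{\sqrt{-3 + 9 \left(-2\right)}}{3} = 115 \left(-42\right) + \frac{\sqrt{-3 - 18}}{3} = -4830 + \frac{\sqrt{-21}}{3} = -4830 + \frac{i \sqrt{21}}{3}$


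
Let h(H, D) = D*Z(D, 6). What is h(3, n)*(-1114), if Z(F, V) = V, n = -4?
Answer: 26736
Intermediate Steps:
h(H, D) = 6*D (h(H, D) = D*6 = 6*D)
h(3, n)*(-1114) = (6*(-4))*(-1114) = -24*(-1114) = 26736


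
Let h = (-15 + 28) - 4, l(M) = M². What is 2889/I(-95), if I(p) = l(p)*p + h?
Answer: -2889/857366 ≈ -0.0033696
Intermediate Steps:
h = 9 (h = 13 - 4 = 9)
I(p) = 9 + p³ (I(p) = p²*p + 9 = p³ + 9 = 9 + p³)
2889/I(-95) = 2889/(9 + (-95)³) = 2889/(9 - 857375) = 2889/(-857366) = 2889*(-1/857366) = -2889/857366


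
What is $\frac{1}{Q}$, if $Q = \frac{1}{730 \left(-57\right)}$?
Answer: $-41610$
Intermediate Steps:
$Q = - \frac{1}{41610}$ ($Q = \frac{1}{-41610} = - \frac{1}{41610} \approx -2.4033 \cdot 10^{-5}$)
$\frac{1}{Q} = \frac{1}{- \frac{1}{41610}} = -41610$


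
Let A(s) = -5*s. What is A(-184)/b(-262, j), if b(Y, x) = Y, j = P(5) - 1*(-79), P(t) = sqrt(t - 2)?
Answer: -460/131 ≈ -3.5115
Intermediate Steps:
P(t) = sqrt(-2 + t)
j = 79 + sqrt(3) (j = sqrt(-2 + 5) - 1*(-79) = sqrt(3) + 79 = 79 + sqrt(3) ≈ 80.732)
A(-184)/b(-262, j) = -5*(-184)/(-262) = 920*(-1/262) = -460/131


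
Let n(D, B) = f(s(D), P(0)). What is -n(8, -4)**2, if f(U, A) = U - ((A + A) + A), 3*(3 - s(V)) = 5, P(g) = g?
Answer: -16/9 ≈ -1.7778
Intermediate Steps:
s(V) = 4/3 (s(V) = 3 - 1/3*5 = 3 - 5/3 = 4/3)
f(U, A) = U - 3*A (f(U, A) = U - (2*A + A) = U - 3*A)
n(D, B) = 4/3 (n(D, B) = 4/3 - 3*0 = 4/3 + 0 = 4/3)
-n(8, -4)**2 = -(4/3)**2 = -1*16/9 = -16/9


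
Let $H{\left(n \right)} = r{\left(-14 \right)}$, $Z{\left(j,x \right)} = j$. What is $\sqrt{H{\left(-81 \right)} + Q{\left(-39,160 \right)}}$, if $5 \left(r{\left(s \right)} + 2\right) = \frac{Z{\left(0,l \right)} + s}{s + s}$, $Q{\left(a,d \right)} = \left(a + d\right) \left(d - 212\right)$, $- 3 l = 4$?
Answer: $\frac{i \sqrt{629390}}{10} \approx 79.334 i$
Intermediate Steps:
$l = - \frac{4}{3}$ ($l = \left(- \frac{1}{3}\right) 4 = - \frac{4}{3} \approx -1.3333$)
$Q{\left(a,d \right)} = \left(-212 + d\right) \left(a + d\right)$ ($Q{\left(a,d \right)} = \left(a + d\right) \left(-212 + d\right) = \left(-212 + d\right) \left(a + d\right)$)
$r{\left(s \right)} = - \frac{19}{10}$ ($r{\left(s \right)} = -2 + \frac{\left(0 + s\right) \frac{1}{s + s}}{5} = -2 + \frac{s \frac{1}{2 s}}{5} = -2 + \frac{1}{5} \cdot \frac{1}{2} = -2 + \frac{1}{10} = - \frac{19}{10}$)
$H{\left(n \right)} = - \frac{19}{10}$
$\sqrt{H{\left(-81 \right)} + Q{\left(-39,160 \right)}} = \sqrt{- \frac{19}{10} - \left(31892 - 25600\right)} = \sqrt{- \frac{19}{10} + \left(25600 + 8268 - 33920 - 6240\right)} = \sqrt{- \frac{19}{10} - 6292} = \sqrt{- \frac{62939}{10}} = \frac{i \sqrt{629390}}{10}$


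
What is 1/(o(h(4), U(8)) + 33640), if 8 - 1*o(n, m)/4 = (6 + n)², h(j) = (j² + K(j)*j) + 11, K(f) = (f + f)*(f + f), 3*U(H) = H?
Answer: -1/300412 ≈ -3.3288e-6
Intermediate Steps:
U(H) = H/3
K(f) = 4*f² (K(f) = (2*f)*(2*f) = 4*f²)
h(j) = 11 + j² + 4*j³ (h(j) = (j² + (4*j²)*j) + 11 = (j² + 4*j³) + 11 = 11 + j² + 4*j³)
o(n, m) = 32 - 4*(6 + n)²
1/(o(h(4), U(8)) + 33640) = 1/((32 - 4*(6 + (11 + 4² + 4*4³))²) + 33640) = 1/((32 - 4*(6 + (11 + 16 + 4*64))²) + 33640) = 1/((32 - 4*(6 + (11 + 16 + 256))²) + 33640) = 1/((32 - 4*(6 + 283)²) + 33640) = 1/((32 - 4*289²) + 33640) = 1/((32 - 4*83521) + 33640) = 1/((32 - 334084) + 33640) = 1/(-334052 + 33640) = 1/(-300412) = -1/300412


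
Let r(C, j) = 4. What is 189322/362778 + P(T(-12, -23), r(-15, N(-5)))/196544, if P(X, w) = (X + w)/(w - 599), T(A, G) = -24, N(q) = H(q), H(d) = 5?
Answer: 553500466013/1060614858576 ≈ 0.52187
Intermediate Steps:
N(q) = 5
P(X, w) = (X + w)/(-599 + w)
189322/362778 + P(T(-12, -23), r(-15, N(-5)))/196544 = 189322/362778 + ((-24 + 4)/(-599 + 4))/196544 = 189322*(1/362778) + (-20/(-595))*(1/196544) = 94661/181389 - 1/595*(-20)*(1/196544) = 94661/181389 + (4/119)*(1/196544) = 94661/181389 + 1/5847184 = 553500466013/1060614858576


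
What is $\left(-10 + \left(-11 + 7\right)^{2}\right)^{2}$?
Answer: $36$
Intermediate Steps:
$\left(-10 + \left(-11 + 7\right)^{2}\right)^{2} = \left(-10 + \left(-4\right)^{2}\right)^{2} = \left(-10 + 16\right)^{2} = 6^{2} = 36$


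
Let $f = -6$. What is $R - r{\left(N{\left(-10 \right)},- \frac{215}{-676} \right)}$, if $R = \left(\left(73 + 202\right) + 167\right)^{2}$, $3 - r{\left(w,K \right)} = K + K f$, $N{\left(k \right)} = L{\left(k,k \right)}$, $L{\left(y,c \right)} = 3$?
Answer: $\frac{132062961}{676} \approx 1.9536 \cdot 10^{5}$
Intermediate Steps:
$N{\left(k \right)} = 3$
$r{\left(w,K \right)} = 3 + 5 K$ ($r{\left(w,K \right)} = 3 - \left(K + K \left(-6\right)\right) = 3 - \left(K - 6 K\right) = 3 - - 5 K = 3 + 5 K$)
$R = 195364$ ($R = \left(275 + 167\right)^{2} = 442^{2} = 195364$)
$R - r{\left(N{\left(-10 \right)},- \frac{215}{-676} \right)} = 195364 - \left(3 + 5 \left(- \frac{215}{-676}\right)\right) = 195364 - \left(3 + 5 \left(\left(-215\right) \left(- \frac{1}{676}\right)\right)\right) = 195364 - \left(3 + 5 \cdot \frac{215}{676}\right) = 195364 - \left(3 + \frac{1075}{676}\right) = 195364 - \frac{3103}{676} = \frac{132062961}{676}$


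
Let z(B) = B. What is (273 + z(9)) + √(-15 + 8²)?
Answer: 289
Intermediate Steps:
(273 + z(9)) + √(-15 + 8²) = (273 + 9) + √(-15 + 8²) = 282 + √(-15 + 64) = 282 + √49 = 282 + 7 = 289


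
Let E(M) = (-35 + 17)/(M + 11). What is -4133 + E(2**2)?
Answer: -20671/5 ≈ -4134.2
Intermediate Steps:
E(M) = -18/(11 + M)
-4133 + E(2**2) = -4133 - 18/(11 + 2**2) = -4133 - 18/(11 + 4) = -4133 - 18/15 = -4133 - 18*1/15 = -4133 - 6/5 = -20671/5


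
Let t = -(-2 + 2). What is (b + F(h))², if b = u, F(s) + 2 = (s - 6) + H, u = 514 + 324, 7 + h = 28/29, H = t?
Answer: 570971025/841 ≈ 6.7892e+5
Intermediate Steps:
t = 0 (t = -1*0 = 0)
H = 0
h = -175/29 (h = -7 + 28/29 = -175/29 ≈ -6.0345)
u = 838
F(s) = -8 + s (F(s) = -2 + ((s - 6) + 0) = -2 + ((-6 + s) + 0) = -2 + (-6 + s) = -8 + s)
b = 838
(b + F(h))² = (838 + (-8 - 175/29))² = (838 - 407/29)² = (23895/29)² = 570971025/841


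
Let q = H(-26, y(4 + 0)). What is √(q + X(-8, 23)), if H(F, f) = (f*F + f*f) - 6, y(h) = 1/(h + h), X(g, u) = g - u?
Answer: 5*I*√103/8 ≈ 6.3431*I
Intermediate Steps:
y(h) = 1/(2*h)
H(F, f) = -6 + f² + F*f (H(F, f) = (F*f + f²) - 6 = (f² + F*f) - 6 = -6 + f² + F*f)
q = -591/64 (q = -6 + (1/(2*(4 + 0)))² - 13/(4 + 0) = -6 + ((½)/4)² - 13/4 = -6 + ((½)*(¼))² - 13/4 = -6 + (⅛)² - 26*⅛ = -6 + 1/64 - 13/4 = -591/64 ≈ -9.2344)
√(q + X(-8, 23)) = √(-591/64 + (-8 - 1*23)) = √(-591/64 + (-8 - 23)) = √(-591/64 - 31) = √(-2575/64) = 5*I*√103/8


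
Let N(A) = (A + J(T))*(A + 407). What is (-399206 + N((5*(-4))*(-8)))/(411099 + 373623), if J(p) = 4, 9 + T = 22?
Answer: -153109/392361 ≈ -0.39022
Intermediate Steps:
T = 13 (T = -9 + 22 = 13)
N(A) = (4 + A)*(407 + A) (N(A) = (A + 4)*(A + 407) = (4 + A)*(407 + A))
(-399206 + N((5*(-4))*(-8)))/(411099 + 373623) = (-399206 + (1628 + ((5*(-4))*(-8))² + 411*((5*(-4))*(-8))))/(411099 + 373623) = (-399206 + (1628 + (-20*(-8))² + 411*(-20*(-8))))/784722 = (-399206 + (1628 + 160² + 411*160))*(1/784722) = (-399206 + (1628 + 25600 + 65760))*(1/784722) = (-399206 + 92988)*(1/784722) = -306218*1/784722 = -153109/392361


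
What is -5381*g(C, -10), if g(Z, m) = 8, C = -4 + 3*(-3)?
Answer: -43048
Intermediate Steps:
C = -13 (C = -4 - 9 = -13)
-5381*g(C, -10) = -5381*8 = -43048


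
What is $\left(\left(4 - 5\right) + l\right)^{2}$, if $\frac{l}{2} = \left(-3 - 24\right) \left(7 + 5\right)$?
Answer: $421201$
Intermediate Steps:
$l = -648$ ($l = 2 \left(-3 - 24\right) \left(7 + 5\right) = 2 \left(\left(-27\right) 12\right) = 2 \left(-324\right) = -648$)
$\left(\left(4 - 5\right) + l\right)^{2} = \left(\left(4 - 5\right) - 648\right)^{2} = \left(-1 - 648\right)^{2} = \left(-649\right)^{2} = 421201$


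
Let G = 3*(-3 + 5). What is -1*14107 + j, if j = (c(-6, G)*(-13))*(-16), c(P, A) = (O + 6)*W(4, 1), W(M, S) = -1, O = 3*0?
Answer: -15355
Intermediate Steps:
O = 0
G = 6 (G = 3*2 = 6)
c(P, A) = -6 (c(P, A) = (0 + 6)*(-1) = 6*(-1) = -6)
j = -1248 (j = -6*(-13)*(-16) = 78*(-16) = -1248)
-1*14107 + j = -1*14107 - 1248 = -14107 - 1248 = -15355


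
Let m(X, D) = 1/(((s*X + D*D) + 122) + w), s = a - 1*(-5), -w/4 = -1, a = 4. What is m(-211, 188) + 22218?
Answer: 745880479/33571 ≈ 22218.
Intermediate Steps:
w = 4 (w = -4*(-1) = 4)
s = 9 (s = 4 - 1*(-5) = 4 + 5 = 9)
m(X, D) = 1/(126 + D**2 + 9*X) (m(X, D) = 1/(((9*X + D*D) + 122) + 4) = 1/(((9*X + D**2) + 122) + 4) = 1/(((D**2 + 9*X) + 122) + 4) = 1/((122 + D**2 + 9*X) + 4) = 1/(126 + D**2 + 9*X))
m(-211, 188) + 22218 = 1/(126 + 188**2 + 9*(-211)) + 22218 = 1/(126 + 35344 - 1899) + 22218 = 1/33571 + 22218 = 745880479/33571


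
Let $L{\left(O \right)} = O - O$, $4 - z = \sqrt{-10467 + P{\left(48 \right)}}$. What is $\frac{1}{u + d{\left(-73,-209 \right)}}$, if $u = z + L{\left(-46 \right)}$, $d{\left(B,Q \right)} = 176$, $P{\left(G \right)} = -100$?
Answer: $\frac{180}{42967} + \frac{i \sqrt{10567}}{42967} \approx 0.0041893 + 0.0023924 i$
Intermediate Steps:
$z = 4 - i \sqrt{10567}$ ($z = 4 - \sqrt{-10467 - 100} = 4 - \sqrt{-10567} = 4 - i \sqrt{10567} \approx 4.0 - 102.8 i$)
$L{\left(O \right)} = 0$
$u = 4 - i \sqrt{10567}$ ($u = \left(4 - i \sqrt{10567}\right) + 0 = 4 - i \sqrt{10567} \approx 4.0 - 102.8 i$)
$\frac{1}{u + d{\left(-73,-209 \right)}} = \frac{1}{\left(4 - i \sqrt{10567}\right) + 176} = \frac{1}{180 - i \sqrt{10567}}$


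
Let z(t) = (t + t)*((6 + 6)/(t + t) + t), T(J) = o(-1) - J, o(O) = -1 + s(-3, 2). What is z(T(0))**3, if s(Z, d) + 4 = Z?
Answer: 2744000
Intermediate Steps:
s(Z, d) = -4 + Z
o(O) = -8 (o(O) = -1 + (-4 - 3) = -1 - 7 = -8)
T(J) = -8 - J
z(t) = 2*t*(t + 6/t) (z(t) = (2*t)*(12/((2*t)) + t) = (2*t)*(12*(1/(2*t)) + t) = (2*t)*(6/t + t) = (2*t)*(t + 6/t) = 2*t*(t + 6/t))
z(T(0))**3 = (12 + 2*(-8 - 1*0)**2)**3 = (12 + 2*(-8 + 0)**2)**3 = (12 + 2*(-8)**2)**3 = (12 + 2*64)**3 = (12 + 128)**3 = 140**3 = 2744000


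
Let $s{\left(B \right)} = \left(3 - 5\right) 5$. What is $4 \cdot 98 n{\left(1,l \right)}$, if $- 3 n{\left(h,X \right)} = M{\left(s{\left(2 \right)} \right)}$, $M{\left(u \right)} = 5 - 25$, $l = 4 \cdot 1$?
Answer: $\frac{7840}{3} \approx 2613.3$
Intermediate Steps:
$s{\left(B \right)} = -10$ ($s{\left(B \right)} = \left(-2\right) 5 = -10$)
$l = 4$
$M{\left(u \right)} = -20$ ($M{\left(u \right)} = 5 - 25 = -20$)
$n{\left(h,X \right)} = \frac{20}{3}$ ($n{\left(h,X \right)} = \left(- \frac{1}{3}\right) \left(-20\right) = \frac{20}{3}$)
$4 \cdot 98 n{\left(1,l \right)} = 4 \cdot 98 \cdot \frac{20}{3} = 392 \cdot \frac{20}{3} = \frac{7840}{3}$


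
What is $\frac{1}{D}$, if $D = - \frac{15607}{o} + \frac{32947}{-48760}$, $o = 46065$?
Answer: $- \frac{89845176}{91148035} \approx -0.98571$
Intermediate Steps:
$D = - \frac{91148035}{89845176}$ ($D = - \frac{15607}{46065} + \frac{32947}{-48760} = \left(-15607\right) \frac{1}{46065} + 32947 \left(- \frac{1}{48760}\right) = - \frac{15607}{46065} - \frac{32947}{48760} = - \frac{91148035}{89845176} \approx -1.0145$)
$\frac{1}{D} = \frac{1}{- \frac{91148035}{89845176}} = - \frac{89845176}{91148035}$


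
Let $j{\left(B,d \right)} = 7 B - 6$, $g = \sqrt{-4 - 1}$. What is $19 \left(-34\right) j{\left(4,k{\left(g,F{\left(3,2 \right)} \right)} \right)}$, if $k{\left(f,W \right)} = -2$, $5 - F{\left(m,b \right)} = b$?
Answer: $-14212$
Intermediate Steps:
$g = i \sqrt{5}$ ($g = \sqrt{-5} = i \sqrt{5} \approx 2.2361 i$)
$F{\left(m,b \right)} = 5 - b$
$j{\left(B,d \right)} = -6 + 7 B$
$19 \left(-34\right) j{\left(4,k{\left(g,F{\left(3,2 \right)} \right)} \right)} = 19 \left(-34\right) \left(-6 + 7 \cdot 4\right) = - 646 \left(-6 + 28\right) = \left(-646\right) 22 = -14212$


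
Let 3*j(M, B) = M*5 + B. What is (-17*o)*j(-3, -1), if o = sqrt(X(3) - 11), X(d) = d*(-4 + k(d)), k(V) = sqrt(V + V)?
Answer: 272*sqrt(-23 + 3*sqrt(6))/3 ≈ 358.7*I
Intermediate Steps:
k(V) = sqrt(2)*sqrt(V) (k(V) = sqrt(2*V) = sqrt(2)*sqrt(V))
X(d) = d*(-4 + sqrt(2)*sqrt(d))
o = sqrt(-23 + 3*sqrt(6)) (o = sqrt(3*(-4 + sqrt(2)*sqrt(3)) - 11) = sqrt(3*(-4 + sqrt(6)) - 11) = sqrt((-12 + 3*sqrt(6)) - 11) = sqrt(-23 + 3*sqrt(6)) ≈ 3.9562*I)
j(M, B) = B/3 + 5*M/3 (j(M, B) = (M*5 + B)/3 = (5*M + B)/3 = (B + 5*M)/3 = B/3 + 5*M/3)
(-17*o)*j(-3, -1) = (-17*sqrt(-23 + 3*sqrt(6)))*((1/3)*(-1) + (5/3)*(-3)) = (-17*sqrt(-23 + 3*sqrt(6)))*(-1/3 - 5) = -17*sqrt(-23 + 3*sqrt(6))*(-16/3) = 272*sqrt(-23 + 3*sqrt(6))/3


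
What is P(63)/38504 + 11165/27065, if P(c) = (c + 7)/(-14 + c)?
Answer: 300955077/729477532 ≈ 0.41256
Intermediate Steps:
P(c) = (7 + c)/(-14 + c)
P(63)/38504 + 11165/27065 = ((7 + 63)/(-14 + 63))/38504 + 11165/27065 = (70/49)*(1/38504) + 11165*(1/27065) = ((1/49)*70)*(1/38504) + 2233/5413 = (10/7)*(1/38504) + 2233/5413 = 5/134764 + 2233/5413 = 300955077/729477532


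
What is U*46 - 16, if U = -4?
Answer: -200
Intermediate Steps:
U*46 - 16 = -4*46 - 16 = -184 - 16 = -200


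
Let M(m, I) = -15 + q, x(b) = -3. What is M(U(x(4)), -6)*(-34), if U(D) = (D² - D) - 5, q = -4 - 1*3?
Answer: 748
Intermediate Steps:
q = -7 (q = -4 - 3 = -7)
U(D) = -5 + D² - D
M(m, I) = -22 (M(m, I) = -15 - 7 = -22)
M(U(x(4)), -6)*(-34) = -22*(-34) = 748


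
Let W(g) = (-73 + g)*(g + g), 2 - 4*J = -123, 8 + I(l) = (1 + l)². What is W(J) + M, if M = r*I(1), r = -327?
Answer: -10411/8 ≈ -1301.4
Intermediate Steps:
I(l) = -8 + (1 + l)²
J = 125/4 (J = ½ - ¼*(-123) = ½ + 123/4 = 125/4 ≈ 31.250)
W(g) = 2*g*(-73 + g) (W(g) = (-73 + g)*(2*g) = 2*g*(-73 + g))
M = 1308 (M = -327*(-8 + (1 + 1)²) = -327*(-8 + 2²) = -327*(-8 + 4) = -327*(-4) = 1308)
W(J) + M = 2*(125/4)*(-73 + 125/4) + 1308 = 2*(125/4)*(-167/4) + 1308 = -20875/8 + 1308 = -10411/8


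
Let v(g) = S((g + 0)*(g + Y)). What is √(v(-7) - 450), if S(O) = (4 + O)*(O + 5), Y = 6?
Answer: I*√318 ≈ 17.833*I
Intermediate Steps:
S(O) = (4 + O)*(5 + O)
v(g) = 20 + g²*(6 + g)² + 9*g*(6 + g) (v(g) = 20 + ((g + 0)*(g + 6))² + 9*((g + 0)*(g + 6)) = 20 + (g*(6 + g))² + 9*(g*(6 + g)) = 20 + g²*(6 + g)² + 9*g*(6 + g))
√(v(-7) - 450) = √((20 + (-7)²*(6 - 7)² + 9*(-7)*(6 - 7)) - 450) = √((20 + 49*(-1)² + 9*(-7)*(-1)) - 450) = √((20 + 49*1 + 63) - 450) = √((20 + 49 + 63) - 450) = √(132 - 450) = √(-318) = I*√318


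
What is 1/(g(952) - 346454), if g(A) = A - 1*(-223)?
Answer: -1/345279 ≈ -2.8962e-6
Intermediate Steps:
g(A) = 223 + A (g(A) = A + 223 = 223 + A)
1/(g(952) - 346454) = 1/((223 + 952) - 346454) = 1/(1175 - 346454) = 1/(-345279) = -1/345279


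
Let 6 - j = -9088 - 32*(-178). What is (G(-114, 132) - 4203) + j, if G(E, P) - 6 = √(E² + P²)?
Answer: -799 + 78*√5 ≈ -624.59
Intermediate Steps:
G(E, P) = 6 + √(E² + P²)
j = 3398 (j = 6 - (-9088 - 32*(-178)) = 6 - (-9088 - 1*(-5696)) = 6 - (-9088 + 5696) = 6 - 1*(-3392) = 6 + 3392 = 3398)
(G(-114, 132) - 4203) + j = ((6 + √((-114)² + 132²)) - 4203) + 3398 = ((6 + √(12996 + 17424)) - 4203) + 3398 = ((6 + √30420) - 4203) + 3398 = ((6 + 78*√5) - 4203) + 3398 = (-4197 + 78*√5) + 3398 = -799 + 78*√5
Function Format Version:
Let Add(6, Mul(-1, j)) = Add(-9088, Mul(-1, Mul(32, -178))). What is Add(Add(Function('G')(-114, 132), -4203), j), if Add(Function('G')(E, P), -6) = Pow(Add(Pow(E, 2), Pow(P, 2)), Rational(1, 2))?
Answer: Add(-799, Mul(78, Pow(5, Rational(1, 2)))) ≈ -624.59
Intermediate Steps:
Function('G')(E, P) = Add(6, Pow(Add(Pow(E, 2), Pow(P, 2)), Rational(1, 2)))
j = 3398 (j = Add(6, Mul(-1, Add(-9088, Mul(-1, Mul(32, -178))))) = Add(6, Mul(-1, Add(-9088, Mul(-1, -5696)))) = Add(6, Mul(-1, Add(-9088, 5696))) = Add(6, Mul(-1, -3392)) = Add(6, 3392) = 3398)
Add(Add(Function('G')(-114, 132), -4203), j) = Add(Add(Add(6, Pow(Add(Pow(-114, 2), Pow(132, 2)), Rational(1, 2))), -4203), 3398) = Add(Add(Add(6, Pow(Add(12996, 17424), Rational(1, 2))), -4203), 3398) = Add(Add(Add(6, Pow(30420, Rational(1, 2))), -4203), 3398) = Add(Add(Add(6, Mul(78, Pow(5, Rational(1, 2)))), -4203), 3398) = Add(Add(-4197, Mul(78, Pow(5, Rational(1, 2)))), 3398) = Add(-799, Mul(78, Pow(5, Rational(1, 2))))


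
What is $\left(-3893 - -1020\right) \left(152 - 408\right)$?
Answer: $735488$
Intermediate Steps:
$\left(-3893 - -1020\right) \left(152 - 408\right) = \left(-3893 + \left(-1263 + 2283\right)\right) \left(152 + \left(-2501 + 2093\right)\right) = \left(-3893 + 1020\right) \left(152 - 408\right) = \left(-2873\right) \left(-256\right) = 735488$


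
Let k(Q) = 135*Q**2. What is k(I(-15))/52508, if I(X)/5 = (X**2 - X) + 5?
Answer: 202584375/52508 ≈ 3858.2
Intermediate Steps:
I(X) = 25 - 5*X + 5*X**2 (I(X) = 5*((X**2 - X) + 5) = 5*(5 + X**2 - X) = 25 - 5*X + 5*X**2)
k(I(-15))/52508 = (135*(25 - 5*(-15) + 5*(-15)**2)**2)/52508 = (135*(25 + 75 + 5*225)**2)*(1/52508) = (135*(25 + 75 + 1125)**2)*(1/52508) = (135*1225**2)*(1/52508) = (135*1500625)*(1/52508) = 202584375*(1/52508) = 202584375/52508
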